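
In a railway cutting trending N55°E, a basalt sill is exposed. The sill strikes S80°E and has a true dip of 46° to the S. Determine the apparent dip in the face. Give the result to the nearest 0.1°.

The strike is S80°E and the section trends N55°E; the acute angle between them is β = 45°.
tan(apparent dip) = tan 46° · sin 45° = 0.7322
apparent dip = arctan 0.7322 = 36.21°

36.2°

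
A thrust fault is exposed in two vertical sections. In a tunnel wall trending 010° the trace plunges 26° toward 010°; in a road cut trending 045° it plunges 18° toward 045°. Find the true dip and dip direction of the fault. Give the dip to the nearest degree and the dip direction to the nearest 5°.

Represent each trace as a vector plunging at its apparent dip toward its trend (east-north-up frame): v₁ = (0.156, 0.885, -0.438), v₂ = (0.672, 0.672, -0.309).
n = v₁ × v₂ = (-0.021, 0.247, 0.490) (taken with n_z > 0).
Dip δ = arctan(|n_h|/n_z) = arctan(0.247/0.490) = 26.8°.
The horizontal component of n points toward azimuth atan2(n_x, n_y) = 355°, the dip direction.

true dip 27°, dip direction 355°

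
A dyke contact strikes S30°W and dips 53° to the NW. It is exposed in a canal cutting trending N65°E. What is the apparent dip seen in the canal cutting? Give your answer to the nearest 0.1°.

37.3°

Angle between strike (S30°W) and section (N65°E): β = 35°.
tan α = tan 53° × sin 35° = 1.3270 × 0.5736 = 0.7612
α = arctan(0.7612) = 37.28°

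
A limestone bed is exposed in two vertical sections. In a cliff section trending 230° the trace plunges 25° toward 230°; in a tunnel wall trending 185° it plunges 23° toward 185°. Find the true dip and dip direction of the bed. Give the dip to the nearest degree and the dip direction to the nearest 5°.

true dip 26°, dip direction 215°

The two traces are lines in the plane: v₁ = (sin 230°·cos 25°, cos 230°·cos 25°, −sin 25°), v₂ = (sin 185°·cos 23°, cos 185°·cos 23°, −sin 23°).
The plane normal is n = v₁ × v₂ ∝ (-0.160, -0.237, 0.590).
tan δ = √(n_x²+n_y²)/n_z = 0.286/0.590, so δ = 25.9°.
Dip direction = azimuth of (n_x, n_y) = atan2(-0.160, -0.237) = 214°.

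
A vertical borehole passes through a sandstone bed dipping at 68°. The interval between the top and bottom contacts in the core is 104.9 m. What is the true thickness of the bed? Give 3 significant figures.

True thickness t = h · cos(dip) = 104.9 × cos 68°
t = 104.9 × 0.3746 = 39.296 m

39.3 m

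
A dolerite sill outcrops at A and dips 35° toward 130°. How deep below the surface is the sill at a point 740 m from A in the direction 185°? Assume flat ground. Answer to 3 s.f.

The hole lies 55° from the dip direction, so the down-dip offset is 740 × cos 55° = 424.45 m.
Depth = down-dip offset × tan(dip) = 424.45 × tan 35° = 424.45 × 0.7002
Depth = 297.20 m

297 m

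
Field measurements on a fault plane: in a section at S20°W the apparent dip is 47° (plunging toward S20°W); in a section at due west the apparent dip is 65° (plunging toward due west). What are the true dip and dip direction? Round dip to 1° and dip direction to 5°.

true dip 65°, dip direction 260°

Each apparent-dip line lies in the plane. As unit vectors (x east, y north, z up), v₁ plunges 47°→S20°W and v₂ plunges 65°→due west.
The plane normal is n = v₁ × v₂ ∝ (-0.581, -0.098, 0.271).
tan δ = √(n_x²+n_y²)/n_z = 0.589/0.271, so δ = 65.3°.
Dip direction = atan2(-0.581, -0.098) = 260° (azimuth of n's horizontal projection).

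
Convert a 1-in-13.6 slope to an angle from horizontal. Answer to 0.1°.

4.2°

tan θ = 1/13.6 = 0.0735
θ = arctan(0.0735) = 4.21°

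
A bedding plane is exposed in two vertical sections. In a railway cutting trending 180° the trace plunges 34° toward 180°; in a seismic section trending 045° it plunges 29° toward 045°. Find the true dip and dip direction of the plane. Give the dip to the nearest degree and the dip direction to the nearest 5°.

Represent each trace as a vector plunging at its apparent dip toward its trend (east-north-up frame): v₁ = (0.000, -0.829, -0.559), v₂ = (0.618, 0.618, -0.485).
n = v₁ × v₂ = (0.748, -0.346, 0.513) (taken with n_z > 0).
tan δ = √(n_x²+n_y²)/n_z = 0.824/0.513, so δ = 58.1°.
Dip direction = atan2(0.748, -0.346) = 115° (azimuth of n's horizontal projection).

true dip 58°, dip direction 115°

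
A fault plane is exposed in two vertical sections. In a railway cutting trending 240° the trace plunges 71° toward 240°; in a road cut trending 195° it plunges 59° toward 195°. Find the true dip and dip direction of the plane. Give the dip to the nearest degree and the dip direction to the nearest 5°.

true dip 71°, dip direction 250°

Represent each trace as a vector plunging at its apparent dip toward its trend (east-north-up frame): v₁ = (-0.282, -0.163, -0.946), v₂ = (-0.133, -0.497, -0.857).
Cross product v₁ × v₂ gives the pole to the plane: n ∝ (-0.331, -0.116, 0.119).
True dip = arccos(n_z / |n|) = arccos(0.3205) = 71.3°.
Dip direction = atan2(-0.331, -0.116) = 251° (azimuth of n's horizontal projection).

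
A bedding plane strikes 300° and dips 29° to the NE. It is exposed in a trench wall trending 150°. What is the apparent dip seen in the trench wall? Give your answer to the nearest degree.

15°

The section lies 30° from the strike.
tan(apparent dip) = tan 29° · sin 30° = 0.2772
α = arctan(0.2772) = 15.49°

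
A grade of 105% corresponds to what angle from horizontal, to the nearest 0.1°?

tan θ = 105/100 = 1.0500
θ = arctan(1.0500) = 46.40°

46.4°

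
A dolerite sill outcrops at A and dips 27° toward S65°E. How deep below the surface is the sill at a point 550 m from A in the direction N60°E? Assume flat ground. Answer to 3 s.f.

161 m

The hole lies 55° from the dip direction, so the down-dip offset is 550 × cos 55° = 315.47 m.
Depth = down-dip offset × tan(dip) = 315.47 × tan 27° = 315.47 × 0.5095
Depth = 160.74 m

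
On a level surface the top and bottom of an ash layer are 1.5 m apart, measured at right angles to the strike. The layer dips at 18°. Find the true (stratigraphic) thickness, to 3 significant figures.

True thickness t = w · sin(dip) = 1.5 × sin 18°
t = 1.5 × 0.3090 = 0.464 m

0.464 m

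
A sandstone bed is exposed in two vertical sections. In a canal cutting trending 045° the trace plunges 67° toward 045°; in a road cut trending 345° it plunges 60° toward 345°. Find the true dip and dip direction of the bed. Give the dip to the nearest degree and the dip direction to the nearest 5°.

The two traces are lines in the plane: v₁ = (sin 45°·cos 67°, cos 45°·cos 67°, −sin 67°), v₂ = (sin 345°·cos 60°, cos 345°·cos 60°, −sin 60°).
n = v₁ × v₂ = (0.205, 0.358, 0.169) (taken with n_z > 0).
tan δ = √(n_x²+n_y²)/n_z = 0.413/0.169, so δ = 67.7°.
Dip direction = atan2(0.205, 0.358) = 30° (azimuth of n's horizontal projection).

true dip 68°, dip direction 030°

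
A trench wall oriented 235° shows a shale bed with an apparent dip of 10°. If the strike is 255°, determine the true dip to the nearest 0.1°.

27.3°

β = acute angle between strike 255° and section 235° = 20°.
tan(true dip) = tan 10° / sin 20° = 0.5155
true dip = arctan 0.5155 = 27.27°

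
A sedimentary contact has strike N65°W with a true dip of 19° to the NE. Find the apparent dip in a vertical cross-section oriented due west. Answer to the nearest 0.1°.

8.3°

The strike is N65°W and the section trends due west; the acute angle between them is β = 25°.
tan α = tan 19° × sin 25° = 0.3443 × 0.4226 = 0.1455
α = arctan(0.1455) = 8.28°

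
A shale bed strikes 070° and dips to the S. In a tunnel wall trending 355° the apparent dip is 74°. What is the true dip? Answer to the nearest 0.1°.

β = acute angle between strike 070° and section 355° = 75°.
tan(true dip) = tan 74° / sin 75° = 3.6104
δ = arctan(3.6104) = 74.52°

74.5°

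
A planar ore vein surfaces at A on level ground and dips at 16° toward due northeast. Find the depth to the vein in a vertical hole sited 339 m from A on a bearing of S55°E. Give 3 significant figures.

The hole lies 80° from the dip direction, so the down-dip offset is 339 × cos 80° = 58.87 m.
Depth = down-dip offset × tan(dip) = 58.87 × tan 16° = 58.87 × 0.2867
Depth = 16.88 m

16.9 m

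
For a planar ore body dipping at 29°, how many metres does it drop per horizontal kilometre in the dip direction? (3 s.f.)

drop per km = 1000 × tan 29° = 1000 × 0.5543

554 m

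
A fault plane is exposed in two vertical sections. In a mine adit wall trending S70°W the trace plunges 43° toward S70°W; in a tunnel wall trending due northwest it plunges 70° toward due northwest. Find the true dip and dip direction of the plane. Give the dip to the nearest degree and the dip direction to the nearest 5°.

The two traces are lines in the plane: v₁ = (sin 250°·cos 43°, cos 250°·cos 43°, −sin 43°), v₂ = (sin 315°·cos 70°, cos 315°·cos 70°, −sin 70°).
n = v₁ × v₂ = (-0.400, 0.481, 0.227) (taken with n_z > 0).
True dip = arccos(n_z / |n|) = arccos(0.3408) = 70.1°.
Dip direction = azimuth of (n_x, n_y) = atan2(-0.400, 0.481) = 320°.

true dip 70°, dip direction 320°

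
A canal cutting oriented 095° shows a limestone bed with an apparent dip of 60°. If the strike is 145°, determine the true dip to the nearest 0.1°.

66.1°

The section is 50° from the strike.
tan δ = tan α / sin β = tan 60° / sin 50° = 1.7321 / 0.7660 = 2.2610
δ = arctan(2.2610) = 66.14°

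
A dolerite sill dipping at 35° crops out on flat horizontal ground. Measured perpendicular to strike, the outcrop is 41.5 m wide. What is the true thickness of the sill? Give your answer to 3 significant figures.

23.8 m

True thickness t = w · sin(dip) = 41.5 × sin 35°
t = 41.5 × 0.5736 = 23.803 m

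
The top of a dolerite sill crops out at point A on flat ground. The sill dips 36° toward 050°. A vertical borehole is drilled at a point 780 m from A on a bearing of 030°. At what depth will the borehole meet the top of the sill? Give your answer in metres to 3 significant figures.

533 m

The hole lies 20° from the dip direction, so the down-dip offset is 780 × cos 20° = 732.96 m.
Depth = down-dip offset × tan(dip) = 732.96 × tan 36° = 732.96 × 0.7265
Depth = 532.53 m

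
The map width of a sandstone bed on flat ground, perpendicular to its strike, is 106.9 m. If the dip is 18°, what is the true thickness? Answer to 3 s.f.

33.0 m

True thickness t = w · sin(dip) = 106.9 × sin 18°
t = 106.9 × 0.3090 = 33.034 m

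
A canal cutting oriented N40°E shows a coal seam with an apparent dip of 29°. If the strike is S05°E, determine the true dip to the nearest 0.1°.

38.1°

The section is 45° from the strike.
tan δ = tan α / sin β = tan 29° / sin 45° = 0.5543 / 0.7071 = 0.7839
δ = arctan(0.7839) = 38.09°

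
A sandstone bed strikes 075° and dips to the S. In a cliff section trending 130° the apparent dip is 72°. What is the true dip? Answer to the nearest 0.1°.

75.1°

β = acute angle between strike 075° and section 130° = 55°.
tan δ = tan α / sin β = tan 72° / sin 55° = 3.0777 / 0.8192 = 3.7572
δ = arctan(3.7572) = 75.10°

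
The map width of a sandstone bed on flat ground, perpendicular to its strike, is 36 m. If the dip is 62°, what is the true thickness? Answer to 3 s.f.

True thickness t = w · sin(dip) = 36 × sin 62°
t = 36 × 0.8829 = 31.786 m

31.8 m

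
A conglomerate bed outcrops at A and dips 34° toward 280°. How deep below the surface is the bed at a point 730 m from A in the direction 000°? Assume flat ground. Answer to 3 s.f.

The hole lies 80° from the dip direction, so the down-dip offset is 730 × cos 80° = 126.76 m.
Depth = down-dip offset × tan(dip) = 126.76 × tan 34° = 126.76 × 0.6745
Depth = 85.50 m

85.5 m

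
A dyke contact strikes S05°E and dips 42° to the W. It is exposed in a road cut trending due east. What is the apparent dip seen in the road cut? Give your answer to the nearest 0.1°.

Angle between strike (S05°E) and section (due east): β = 85°.
tan α = tan 42° × sin 85° = 0.9004 × 0.9962 = 0.8970
apparent dip = arctan 0.8970 = 41.89°

41.9°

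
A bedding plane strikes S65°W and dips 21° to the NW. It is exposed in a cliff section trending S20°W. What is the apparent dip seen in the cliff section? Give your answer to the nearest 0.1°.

15.2°

The section lies 45° from the strike.
tan(apparent dip) = tan 21° · sin 45° = 0.2714
α = arctan(0.2714) = 15.19°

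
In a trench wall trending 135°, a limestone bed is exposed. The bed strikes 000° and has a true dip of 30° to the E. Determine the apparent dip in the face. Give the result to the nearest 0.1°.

Angle between strike (000°) and section (135°): β = 45°.
tan(apparent dip) = tan 30° · sin 45° = 0.4082
apparent dip = arctan 0.4082 = 22.21°

22.2°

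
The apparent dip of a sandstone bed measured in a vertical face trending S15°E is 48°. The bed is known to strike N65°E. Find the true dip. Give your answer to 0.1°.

48.4°

The section is 80° from the strike.
tan(true dip) = tan 48° / sin 80° = 1.1277
true dip = arctan 1.1277 = 48.44°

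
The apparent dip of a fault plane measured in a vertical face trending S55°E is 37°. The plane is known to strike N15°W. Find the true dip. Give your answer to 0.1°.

The section is 40° from the strike.
tan δ = tan α / sin β = tan 37° / sin 40° = 0.7536 / 0.6428 = 1.1723
true dip = arctan 1.1723 = 49.54°

49.5°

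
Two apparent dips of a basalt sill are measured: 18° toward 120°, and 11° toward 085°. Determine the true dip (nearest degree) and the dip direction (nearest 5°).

Represent each trace as a vector plunging at its apparent dip toward its trend (east-north-up frame): v₁ = (0.824, -0.476, -0.309), v₂ = (0.978, 0.086, -0.191).
The plane normal is n = v₁ × v₂ ∝ (0.117, -0.145, 0.535).
tan δ = √(n_x²+n_y²)/n_z = 0.186/0.535, so δ = 19.2°.
The horizontal component of n points toward azimuth atan2(n_x, n_y) = 141°, the dip direction.

true dip 19°, dip direction 140°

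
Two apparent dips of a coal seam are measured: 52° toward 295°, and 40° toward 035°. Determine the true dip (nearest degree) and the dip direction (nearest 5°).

true dip 59°, dip direction 335°

Each apparent-dip line lies in the plane. As unit vectors (x east, y north, z up), v₁ plunges 52°→295° and v₂ plunges 40°→035°.
Cross product v₁ × v₂ gives the pole to the plane: n ∝ (-0.327, 0.705, 0.464).
tan δ = √(n_x²+n_y²)/n_z = 0.777/0.464, so δ = 59.1°.
Dip direction = atan2(-0.327, 0.705) = 335° (azimuth of n's horizontal projection).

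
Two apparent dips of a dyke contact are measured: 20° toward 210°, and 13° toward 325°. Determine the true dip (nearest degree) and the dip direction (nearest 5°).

true dip 29°, dip direction 260°

The two traces are lines in the plane: v₁ = (sin 210°·cos 20°, cos 210°·cos 20°, −sin 20°), v₂ = (sin 325°·cos 13°, cos 325°·cos 13°, −sin 13°).
n = v₁ × v₂ = (-0.456, -0.085, 0.830) (taken with n_z > 0).
Dip δ = arctan(|n_h|/n_z) = arctan(0.464/0.830) = 29.2°.
The horizontal component of n points toward azimuth atan2(n_x, n_y) = 259°, the dip direction.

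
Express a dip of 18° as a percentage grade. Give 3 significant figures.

32.5%

grade % = 100 × tan 18° = 100 × 0.3249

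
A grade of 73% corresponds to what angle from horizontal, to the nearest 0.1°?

36.1°

tan θ = 73/100 = 0.7300
θ = arctan(0.7300) = 36.13°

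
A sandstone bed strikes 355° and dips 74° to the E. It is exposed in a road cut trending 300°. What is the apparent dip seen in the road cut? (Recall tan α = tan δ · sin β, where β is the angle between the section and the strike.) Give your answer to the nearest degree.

The section lies 55° from the strike.
tan(apparent dip) = tan 74° · sin 55° = 2.8567
α = arctan(2.8567) = 70.71°

71°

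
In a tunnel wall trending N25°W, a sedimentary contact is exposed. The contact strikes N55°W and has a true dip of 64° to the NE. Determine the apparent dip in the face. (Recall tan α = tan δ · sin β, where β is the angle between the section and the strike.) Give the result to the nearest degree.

The strike is N55°W and the section trends N25°W; the acute angle between them is β = 30°.
tan α = tan 64° × sin 30° = 2.0503 × 0.5000 = 1.0252
apparent dip = arctan 1.0252 = 45.71°

46°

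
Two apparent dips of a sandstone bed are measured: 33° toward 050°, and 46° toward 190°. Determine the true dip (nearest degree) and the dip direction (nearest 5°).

Represent each trace as a vector plunging at its apparent dip toward its trend (east-north-up frame): v₁ = (0.642, 0.539, -0.545), v₂ = (-0.121, -0.684, -0.719).
n = v₁ × v₂ = (0.760, -0.528, 0.374) (taken with n_z > 0).
tan δ = √(n_x²+n_y²)/n_z = 0.926/0.374, so δ = 68.0°.
Dip direction = azimuth of (n_x, n_y) = atan2(0.760, -0.528) = 125°.

true dip 68°, dip direction 125°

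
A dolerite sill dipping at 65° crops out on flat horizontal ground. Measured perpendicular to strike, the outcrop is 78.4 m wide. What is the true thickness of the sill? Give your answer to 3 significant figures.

71.1 m

True thickness t = w · sin(dip) = 78.4 × sin 65°
t = 78.4 × 0.9063 = 71.055 m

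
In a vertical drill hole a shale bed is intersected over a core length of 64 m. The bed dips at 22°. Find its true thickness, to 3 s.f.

59.3 m

True thickness t = h · cos(dip) = 64 × cos 22°
t = 64 × 0.9272 = 59.340 m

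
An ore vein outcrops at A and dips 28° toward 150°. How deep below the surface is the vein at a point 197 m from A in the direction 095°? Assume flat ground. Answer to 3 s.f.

60.1 m

The hole lies 55° from the dip direction, so the down-dip offset is 197 × cos 55° = 112.99 m.
Depth = down-dip offset × tan(dip) = 112.99 × tan 28° = 112.99 × 0.5317
Depth = 60.08 m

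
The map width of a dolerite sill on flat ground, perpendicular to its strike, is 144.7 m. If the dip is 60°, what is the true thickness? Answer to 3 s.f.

True thickness t = w · sin(dip) = 144.7 × sin 60°
t = 144.7 × 0.8660 = 125.314 m

125 m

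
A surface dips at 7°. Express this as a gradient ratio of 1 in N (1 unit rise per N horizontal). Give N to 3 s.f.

1 in 8.14

1 : N means tan θ = 1/N, so N = 1/tan 7° = 1/0.1228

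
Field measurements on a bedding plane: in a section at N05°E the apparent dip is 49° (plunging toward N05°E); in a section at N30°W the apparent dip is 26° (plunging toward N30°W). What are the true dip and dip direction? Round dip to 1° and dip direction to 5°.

Each apparent-dip line lies in the plane. As unit vectors (x east, y north, z up), v₁ plunges 49°→N05°E and v₂ plunges 26°→N30°W.
n = v₁ × v₂ = (0.301, 0.364, 0.338) (taken with n_z > 0).
tan δ = √(n_x²+n_y²)/n_z = 0.472/0.338, so δ = 54.4°.
Dip direction = azimuth of (n_x, n_y) = atan2(0.301, 0.364) = 40°.

true dip 54°, dip direction 040°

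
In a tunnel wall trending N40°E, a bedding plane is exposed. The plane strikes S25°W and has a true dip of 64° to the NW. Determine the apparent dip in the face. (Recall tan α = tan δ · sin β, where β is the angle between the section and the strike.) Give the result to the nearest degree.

The strike is S25°W and the section trends N40°E; the acute angle between them is β = 15°.
tan α = tan 64° × sin 15° = 2.0503 × 0.2588 = 0.5307
apparent dip = arctan 0.5307 = 27.95°

28°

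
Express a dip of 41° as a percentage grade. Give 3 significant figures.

grade % = 100 × tan 41° = 100 × 0.8693

86.9%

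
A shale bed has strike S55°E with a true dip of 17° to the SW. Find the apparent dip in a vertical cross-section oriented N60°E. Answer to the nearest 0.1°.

The strike is S55°E and the section trends N60°E; the acute angle between them is β = 65°.
tan(apparent dip) = tan 17° · sin 65° = 0.2771
α = arctan(0.2771) = 15.49°

15.5°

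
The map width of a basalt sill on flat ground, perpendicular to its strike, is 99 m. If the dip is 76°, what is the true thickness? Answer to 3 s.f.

True thickness t = w · sin(dip) = 99 × sin 76°
t = 99 × 0.9703 = 96.059 m

96.1 m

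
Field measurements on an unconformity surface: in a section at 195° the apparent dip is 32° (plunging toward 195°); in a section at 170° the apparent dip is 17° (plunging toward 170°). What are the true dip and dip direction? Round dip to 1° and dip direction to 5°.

true dip 41°, dip direction 240°

Each apparent-dip line lies in the plane. As unit vectors (x east, y north, z up), v₁ plunges 32°→195° and v₂ plunges 17°→170°.
The plane normal is n = v₁ × v₂ ∝ (-0.260, -0.152, 0.343).
True dip = arccos(n_z / |n|) = arccos(0.7515) = 41.3°.
Dip direction = azimuth of (n_x, n_y) = atan2(-0.260, -0.152) = 240°.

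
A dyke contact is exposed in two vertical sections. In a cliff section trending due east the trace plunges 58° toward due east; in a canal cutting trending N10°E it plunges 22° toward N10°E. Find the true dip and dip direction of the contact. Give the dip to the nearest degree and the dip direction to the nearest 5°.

Represent each trace as a vector plunging at its apparent dip toward its trend (east-north-up frame): v₁ = (0.530, 0.000, -0.848), v₂ = (0.161, 0.913, -0.375).
The plane normal is n = v₁ × v₂ ∝ (0.774, 0.062, 0.484).
True dip = arccos(n_z / |n|) = arccos(0.5287) = 58.1°.
The horizontal component of n points toward azimuth atan2(n_x, n_y) = 85°, the dip direction.

true dip 58°, dip direction 085°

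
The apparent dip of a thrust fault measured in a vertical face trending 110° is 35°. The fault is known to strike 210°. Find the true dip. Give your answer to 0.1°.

35.4°

β = acute angle between strike 210° and section 110° = 80°.
tan(true dip) = tan 35° / sin 80° = 0.7110
δ = arctan(0.7110) = 35.41°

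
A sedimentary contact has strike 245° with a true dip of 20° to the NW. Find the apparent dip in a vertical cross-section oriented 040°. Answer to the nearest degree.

9°

The strike is 245° and the section trends 040°; the acute angle between them is β = 25°.
tan α = tan 20° × sin 25° = 0.3640 × 0.4226 = 0.1538
apparent dip = arctan 0.1538 = 8.74°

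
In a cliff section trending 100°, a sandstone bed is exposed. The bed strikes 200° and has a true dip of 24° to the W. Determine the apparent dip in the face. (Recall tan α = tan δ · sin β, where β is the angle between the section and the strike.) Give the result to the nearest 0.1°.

Angle between strike (200°) and section (100°): β = 80°.
tan α = tan 24° × sin 80° = 0.4452 × 0.9848 = 0.4385
apparent dip = arctan 0.4385 = 23.68°

23.7°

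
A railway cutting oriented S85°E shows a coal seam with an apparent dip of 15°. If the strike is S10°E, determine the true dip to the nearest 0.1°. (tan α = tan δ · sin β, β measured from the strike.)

15.5°

β = acute angle between strike S10°E and section S85°E = 75°.
tan δ = tan α / sin β = tan 15° / sin 75° = 0.2679 / 0.9659 = 0.2774
true dip = arctan 0.2774 = 15.50°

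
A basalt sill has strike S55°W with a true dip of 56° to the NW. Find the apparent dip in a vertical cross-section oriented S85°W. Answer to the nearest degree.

The section lies 30° from the strike.
tan(apparent dip) = tan 56° · sin 30° = 0.7413
α = arctan(0.7413) = 36.55°

37°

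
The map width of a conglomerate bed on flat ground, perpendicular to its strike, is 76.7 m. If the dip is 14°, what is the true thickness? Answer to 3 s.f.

18.6 m

True thickness t = w · sin(dip) = 76.7 × sin 14°
t = 76.7 × 0.2419 = 18.555 m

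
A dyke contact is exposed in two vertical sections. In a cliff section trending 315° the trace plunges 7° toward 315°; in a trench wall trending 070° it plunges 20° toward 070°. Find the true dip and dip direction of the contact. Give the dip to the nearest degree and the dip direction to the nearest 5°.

Represent each trace as a vector plunging at its apparent dip toward its trend (east-north-up frame): v₁ = (-0.702, 0.702, -0.122), v₂ = (0.883, 0.321, -0.342).
n = v₁ × v₂ = (0.201, 0.348, 0.845) (taken with n_z > 0).
Dip δ = arctan(|n_h|/n_z) = arctan(0.402/0.845) = 25.4°.
Dip direction = azimuth of (n_x, n_y) = atan2(0.201, 0.348) = 30°.

true dip 25°, dip direction 030°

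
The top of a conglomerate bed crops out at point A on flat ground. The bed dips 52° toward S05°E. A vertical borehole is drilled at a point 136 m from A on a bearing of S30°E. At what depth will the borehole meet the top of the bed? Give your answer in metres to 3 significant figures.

158 m

The hole lies 25° from the dip direction, so the down-dip offset is 136 × cos 25° = 123.26 m.
Depth = down-dip offset × tan(dip) = 123.26 × tan 52° = 123.26 × 1.2799
Depth = 157.76 m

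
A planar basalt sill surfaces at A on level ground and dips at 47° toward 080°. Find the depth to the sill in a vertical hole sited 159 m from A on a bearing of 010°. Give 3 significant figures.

58.3 m

The hole lies 70° from the dip direction, so the down-dip offset is 159 × cos 70° = 54.38 m.
Depth = down-dip offset × tan(dip) = 54.38 × tan 47° = 54.38 × 1.0724
Depth = 58.32 m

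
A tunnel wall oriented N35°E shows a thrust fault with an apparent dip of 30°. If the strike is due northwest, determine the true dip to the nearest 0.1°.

30.4°

The section is 80° from the strike.
tan(true dip) = tan 30° / sin 80° = 0.5863
δ = arctan(0.5863) = 30.38°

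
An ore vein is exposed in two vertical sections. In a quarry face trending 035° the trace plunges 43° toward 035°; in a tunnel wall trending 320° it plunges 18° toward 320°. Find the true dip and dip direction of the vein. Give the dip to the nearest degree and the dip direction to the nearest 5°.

true dip 43°, dip direction 030°

Each apparent-dip line lies in the plane. As unit vectors (x east, y north, z up), v₁ plunges 43°→035° and v₂ plunges 18°→320°.
Cross product v₁ × v₂ gives the pole to the plane: n ∝ (0.312, 0.547, 0.672).
True dip = arccos(n_z / |n|) = arccos(0.7299) = 43.1°.
The horizontal component of n points toward azimuth atan2(n_x, n_y) = 30°, the dip direction.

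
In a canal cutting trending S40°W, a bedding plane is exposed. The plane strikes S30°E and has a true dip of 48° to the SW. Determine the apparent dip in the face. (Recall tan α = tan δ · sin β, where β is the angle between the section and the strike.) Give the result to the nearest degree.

46°

The section lies 70° from the strike.
tan α = tan 48° × sin 70° = 1.1106 × 0.9397 = 1.0436
apparent dip = arctan 1.0436 = 46.22°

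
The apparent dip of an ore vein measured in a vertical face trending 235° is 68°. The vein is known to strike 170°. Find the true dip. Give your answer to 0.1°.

69.9°

β = acute angle between strike 170° and section 235° = 65°.
tan(true dip) = tan 68° / sin 65° = 2.7310
δ = arctan(2.7310) = 69.89°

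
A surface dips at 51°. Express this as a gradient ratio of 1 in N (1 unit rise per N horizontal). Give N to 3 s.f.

1 in 0.810

1 : N means tan θ = 1/N, so N = 1/tan 51° = 1/1.2349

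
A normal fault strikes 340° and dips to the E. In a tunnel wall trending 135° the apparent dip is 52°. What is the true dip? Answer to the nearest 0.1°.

The section is 25° from the strike.
tan δ = tan α / sin β = tan 52° / sin 25° = 1.2799 / 0.4226 = 3.0286
true dip = arctan 3.0286 = 71.73°

71.7°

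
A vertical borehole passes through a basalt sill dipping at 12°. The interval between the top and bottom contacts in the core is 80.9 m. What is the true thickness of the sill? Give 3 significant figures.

79.1 m

True thickness t = h · cos(dip) = 80.9 × cos 12°
t = 80.9 × 0.9781 = 79.132 m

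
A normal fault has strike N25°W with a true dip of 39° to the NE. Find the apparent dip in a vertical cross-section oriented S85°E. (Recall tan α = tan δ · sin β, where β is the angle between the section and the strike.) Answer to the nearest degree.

Angle between strike (N25°W) and section (S85°E): β = 60°.
tan α = tan 39° × sin 60° = 0.8098 × 0.8660 = 0.7013
α = arctan(0.7013) = 35.04°

35°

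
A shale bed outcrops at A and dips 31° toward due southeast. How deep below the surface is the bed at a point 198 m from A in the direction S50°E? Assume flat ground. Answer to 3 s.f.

119 m

The hole lies 5° from the dip direction, so the down-dip offset is 198 × cos 5° = 197.25 m.
Depth = down-dip offset × tan(dip) = 197.25 × tan 31° = 197.25 × 0.6009
Depth = 118.52 m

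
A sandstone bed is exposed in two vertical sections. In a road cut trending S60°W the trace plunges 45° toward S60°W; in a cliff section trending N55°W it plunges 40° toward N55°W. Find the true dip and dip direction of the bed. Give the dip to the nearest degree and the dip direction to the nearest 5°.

true dip 48°, dip direction 265°

The two traces are lines in the plane: v₁ = (sin 240°·cos 45°, cos 240°·cos 45°, −sin 45°), v₂ = (sin 305°·cos 40°, cos 305°·cos 40°, −sin 40°).
Cross product v₁ × v₂ gives the pole to the plane: n ∝ (-0.538, -0.050, 0.491).
tan δ = √(n_x²+n_y²)/n_z = 0.540/0.491, so δ = 47.7°.
Dip direction = azimuth of (n_x, n_y) = atan2(-0.538, -0.050) = 265°.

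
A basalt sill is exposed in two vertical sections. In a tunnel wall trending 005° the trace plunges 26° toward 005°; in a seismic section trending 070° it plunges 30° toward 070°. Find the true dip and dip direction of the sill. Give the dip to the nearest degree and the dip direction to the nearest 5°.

Represent each trace as a vector plunging at its apparent dip toward its trend (east-north-up frame): v₁ = (0.078, 0.895, -0.438), v₂ = (0.814, 0.296, -0.500).
Cross product v₁ × v₂ gives the pole to the plane: n ∝ (0.318, 0.318, 0.705).
True dip = arccos(n_z / |n|) = arccos(0.8435) = 32.5°.
Dip direction = azimuth of (n_x, n_y) = atan2(0.318, 0.318) = 45°.

true dip 32°, dip direction 045°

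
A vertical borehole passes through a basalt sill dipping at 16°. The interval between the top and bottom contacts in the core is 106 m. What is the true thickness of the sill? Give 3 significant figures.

102 m

True thickness t = h · cos(dip) = 106 × cos 16°
t = 106 × 0.9613 = 101.894 m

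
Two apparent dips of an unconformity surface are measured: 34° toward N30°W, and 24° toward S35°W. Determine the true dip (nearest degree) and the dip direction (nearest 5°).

The two traces are lines in the plane: v₁ = (sin 330°·cos 34°, cos 330°·cos 34°, −sin 34°), v₂ = (sin 215°·cos 24°, cos 215°·cos 24°, −sin 24°).
n = v₁ × v₂ = (-0.710, 0.124, 0.686) (taken with n_z > 0).
Dip δ = arctan(|n_h|/n_z) = arctan(0.721/0.686) = 46.4°.
The horizontal component of n points toward azimuth atan2(n_x, n_y) = 280°, the dip direction.

true dip 46°, dip direction 280°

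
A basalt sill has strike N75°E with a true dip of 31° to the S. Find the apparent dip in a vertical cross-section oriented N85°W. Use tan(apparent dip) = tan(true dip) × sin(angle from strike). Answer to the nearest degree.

12°

Angle between strike (N75°E) and section (N85°W): β = 20°.
tan(apparent dip) = tan 31° · sin 20° = 0.2055
apparent dip = arctan 0.2055 = 11.61°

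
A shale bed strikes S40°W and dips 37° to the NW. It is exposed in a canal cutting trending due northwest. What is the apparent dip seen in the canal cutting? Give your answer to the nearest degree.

The strike is S40°W and the section trends due northwest; the acute angle between them is β = 85°.
tan(apparent dip) = tan 37° · sin 85° = 0.7507
apparent dip = arctan 0.7507 = 36.90°

37°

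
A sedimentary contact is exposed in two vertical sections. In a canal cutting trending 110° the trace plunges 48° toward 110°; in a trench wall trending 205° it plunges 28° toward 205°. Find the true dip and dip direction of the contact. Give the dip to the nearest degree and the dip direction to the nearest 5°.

The two traces are lines in the plane: v₁ = (sin 110°·cos 48°, cos 110°·cos 48°, −sin 48°), v₂ = (sin 205°·cos 28°, cos 205°·cos 28°, −sin 28°).
n = v₁ × v₂ = (0.487, -0.572, 0.589) (taken with n_z > 0).
True dip = arccos(n_z / |n|) = arccos(0.6165) = 51.9°.
Dip direction = azimuth of (n_x, n_y) = atan2(0.487, -0.572) = 140°.

true dip 52°, dip direction 140°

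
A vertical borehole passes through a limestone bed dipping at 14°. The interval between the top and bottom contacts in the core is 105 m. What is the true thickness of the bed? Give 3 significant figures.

True thickness t = h · cos(dip) = 105 × cos 14°
t = 105 × 0.9703 = 101.881 m

102 m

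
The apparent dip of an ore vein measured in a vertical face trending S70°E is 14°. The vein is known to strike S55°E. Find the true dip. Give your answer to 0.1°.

43.9°

β = acute angle between strike S55°E and section S70°E = 15°.
tan δ = tan α / sin β = tan 14° / sin 15° = 0.2493 / 0.2588 = 0.9633
δ = arctan(0.9633) = 43.93°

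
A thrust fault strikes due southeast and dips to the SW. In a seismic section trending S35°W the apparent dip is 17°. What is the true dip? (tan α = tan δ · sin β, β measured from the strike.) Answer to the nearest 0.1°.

β = acute angle between strike due southeast and section S35°W = 80°.
tan δ = tan α / sin β = tan 17° / sin 80° = 0.3057 / 0.9848 = 0.3104
true dip = arctan 0.3104 = 17.25°

17.2°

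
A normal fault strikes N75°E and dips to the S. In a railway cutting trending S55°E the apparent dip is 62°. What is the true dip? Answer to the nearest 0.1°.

67.8°

β = acute angle between strike N75°E and section S55°E = 50°.
tan δ = tan α / sin β = tan 62° / sin 50° = 1.8807 / 0.7660 = 2.4551
true dip = arctan 2.4551 = 67.84°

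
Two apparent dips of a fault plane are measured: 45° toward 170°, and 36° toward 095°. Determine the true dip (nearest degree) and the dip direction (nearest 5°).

true dip 48°, dip direction 145°

Represent each trace as a vector plunging at its apparent dip toward its trend (east-north-up frame): v₁ = (0.123, -0.696, -0.707), v₂ = (0.806, -0.071, -0.588).
Cross product v₁ × v₂ gives the pole to the plane: n ∝ (0.359, -0.498, 0.553).
tan δ = √(n_x²+n_y²)/n_z = 0.614/0.553, so δ = 48.0°.
The horizontal component of n points toward azimuth atan2(n_x, n_y) = 144°, the dip direction.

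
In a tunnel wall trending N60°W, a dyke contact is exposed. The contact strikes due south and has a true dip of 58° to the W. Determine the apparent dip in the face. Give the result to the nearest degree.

54°

Angle between strike (due south) and section (N60°W): β = 60°.
tan α = tan 58° × sin 60° = 1.6003 × 0.8660 = 1.3859
α = arctan(1.3859) = 54.19°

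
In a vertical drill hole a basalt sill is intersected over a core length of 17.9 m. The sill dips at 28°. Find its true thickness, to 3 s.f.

15.8 m

True thickness t = h · cos(dip) = 17.9 × cos 28°
t = 17.9 × 0.8829 = 15.805 m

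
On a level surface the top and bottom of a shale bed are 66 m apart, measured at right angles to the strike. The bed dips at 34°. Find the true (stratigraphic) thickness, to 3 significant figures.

36.9 m

True thickness t = w · sin(dip) = 66 × sin 34°
t = 66 × 0.5592 = 36.907 m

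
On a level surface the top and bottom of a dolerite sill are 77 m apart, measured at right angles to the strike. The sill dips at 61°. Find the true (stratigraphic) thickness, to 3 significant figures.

True thickness t = w · sin(dip) = 77 × sin 61°
t = 77 × 0.8746 = 67.346 m

67.3 m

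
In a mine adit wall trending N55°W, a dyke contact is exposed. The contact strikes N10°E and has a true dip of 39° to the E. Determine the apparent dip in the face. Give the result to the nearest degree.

Angle between strike (N10°E) and section (N55°W): β = 65°.
tan α = tan 39° × sin 65° = 0.8098 × 0.9063 = 0.7339
apparent dip = arctan 0.7339 = 36.28°

36°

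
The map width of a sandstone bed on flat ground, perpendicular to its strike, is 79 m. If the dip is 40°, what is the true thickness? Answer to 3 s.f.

True thickness t = w · sin(dip) = 79 × sin 40°
t = 79 × 0.6428 = 50.780 m

50.8 m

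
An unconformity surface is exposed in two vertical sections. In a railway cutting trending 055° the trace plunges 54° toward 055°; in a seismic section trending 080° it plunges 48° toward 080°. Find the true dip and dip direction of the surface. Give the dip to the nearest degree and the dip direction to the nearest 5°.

true dip 55°, dip direction 040°

Each apparent-dip line lies in the plane. As unit vectors (x east, y north, z up), v₁ plunges 54°→055° and v₂ plunges 48°→080°.
The plane normal is n = v₁ × v₂ ∝ (0.157, 0.175, 0.166).
Dip δ = arctan(|n_h|/n_z) = arctan(0.235/0.166) = 54.7°.
The horizontal component of n points toward azimuth atan2(n_x, n_y) = 42°, the dip direction.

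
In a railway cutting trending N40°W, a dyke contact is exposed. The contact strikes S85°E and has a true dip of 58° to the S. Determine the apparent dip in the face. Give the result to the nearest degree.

Angle between strike (S85°E) and section (N40°W): β = 45°.
tan α = tan 58° × sin 45° = 1.6003 × 0.7071 = 1.1316
α = arctan(1.1316) = 48.53°

49°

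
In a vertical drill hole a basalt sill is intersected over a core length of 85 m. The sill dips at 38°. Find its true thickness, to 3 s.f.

67.0 m

True thickness t = h · cos(dip) = 85 × cos 38°
t = 85 × 0.7880 = 66.981 m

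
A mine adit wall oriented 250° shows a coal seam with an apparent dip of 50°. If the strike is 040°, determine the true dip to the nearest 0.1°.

67.2°

The section is 30° from the strike.
tan(true dip) = tan 50° / sin 30° = 2.3835
true dip = arctan 2.3835 = 67.24°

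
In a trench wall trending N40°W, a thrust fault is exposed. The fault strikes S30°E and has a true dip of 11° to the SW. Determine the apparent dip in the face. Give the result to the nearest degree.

The strike is S30°E and the section trends N40°W; the acute angle between them is β = 10°.
tan α = tan 11° × sin 10° = 0.1944 × 0.1736 = 0.0338
α = arctan(0.0338) = 1.93°

2°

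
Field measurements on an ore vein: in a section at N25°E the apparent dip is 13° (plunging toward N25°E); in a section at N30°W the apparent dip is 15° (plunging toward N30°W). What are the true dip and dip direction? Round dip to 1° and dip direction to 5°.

The two traces are lines in the plane: v₁ = (sin 25°·cos 13°, cos 25°·cos 13°, −sin 13°), v₂ = (sin 330°·cos 15°, cos 330°·cos 15°, −sin 15°).
The plane normal is n = v₁ × v₂ ∝ (-0.040, 0.215, 0.771).
tan δ = √(n_x²+n_y²)/n_z = 0.219/0.771, so δ = 15.9°.
The horizontal component of n points toward azimuth atan2(n_x, n_y) = 349°, the dip direction.

true dip 16°, dip direction 350°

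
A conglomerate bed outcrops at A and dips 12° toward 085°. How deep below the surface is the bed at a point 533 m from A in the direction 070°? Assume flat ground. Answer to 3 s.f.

109 m

The hole lies 15° from the dip direction, so the down-dip offset is 533 × cos 15° = 514.84 m.
Depth = down-dip offset × tan(dip) = 514.84 × tan 12° = 514.84 × 0.2126
Depth = 109.43 m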